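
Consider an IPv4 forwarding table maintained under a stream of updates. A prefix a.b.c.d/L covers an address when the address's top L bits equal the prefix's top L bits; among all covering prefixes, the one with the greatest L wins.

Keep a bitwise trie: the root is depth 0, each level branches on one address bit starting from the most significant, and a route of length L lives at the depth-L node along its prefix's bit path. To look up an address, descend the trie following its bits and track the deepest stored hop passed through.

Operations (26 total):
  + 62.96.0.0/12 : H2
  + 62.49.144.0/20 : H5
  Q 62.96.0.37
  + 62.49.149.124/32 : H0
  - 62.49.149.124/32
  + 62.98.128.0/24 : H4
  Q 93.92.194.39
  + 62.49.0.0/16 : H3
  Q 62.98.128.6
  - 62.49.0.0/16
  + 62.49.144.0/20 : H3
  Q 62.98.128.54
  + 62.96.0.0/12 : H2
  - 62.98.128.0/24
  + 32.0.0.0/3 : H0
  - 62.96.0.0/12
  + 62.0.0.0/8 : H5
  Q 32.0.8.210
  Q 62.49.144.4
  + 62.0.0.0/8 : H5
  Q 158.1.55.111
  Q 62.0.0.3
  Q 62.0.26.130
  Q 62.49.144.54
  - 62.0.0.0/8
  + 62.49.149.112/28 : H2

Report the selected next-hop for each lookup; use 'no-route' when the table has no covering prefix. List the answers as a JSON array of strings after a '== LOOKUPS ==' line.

Process each operation:
  add 62.96.0.0/12 -> H2 at depth 12
  add 62.49.144.0/20 -> H5 at depth 20
  ? 62.96.0.37  path d0:-→d1:-→d2:-→d3:-→d4:-→d5:-→d6:-→d7:-→d8:-→d9:-→d10:-→d11:-→d12:H2  best=H2
  add 62.49.149.124/32 -> H0 at depth 32
  del 62.49.149.124/32 (clear depth 32)
  add 62.98.128.0/24 -> H4 at depth 24
  ? 93.92.194.39  path d0:-→d1:-  best=no-route
  add 62.49.0.0/16 -> H3 at depth 16
  ? 62.98.128.6  path d0:-→d1:-→d2:-→d3:-→d4:-→d5:-→d6:-→d7:-→d8:-→d9:-→d10:-→d11:-→d12:H2→d13:-→d14:-→d15:-→d16:-→d17:-→d18:-→d19:-→d20:-→d21:-→d22:-→d23:-→d24:H4  best=H4
  del 62.49.0.0/16 (clear depth 16)
  add 62.49.144.0/20 -> H3 at depth 20
  ? 62.98.128.54  path d0:-→d1:-→d2:-→d3:-→d4:-→d5:-→d6:-→d7:-→d8:-→d9:-→d10:-→d11:-→d12:H2→d13:-→d14:-→d15:-→d16:-→d17:-→d18:-→d19:-→d20:-→d21:-→d22:-→d23:-→d24:H4  best=H4
  add 62.96.0.0/12 -> H2 at depth 12
  del 62.98.128.0/24 (clear depth 24)
  add 32.0.0.0/3 -> H0 at depth 3
  del 62.96.0.0/12 (clear depth 12)
  add 62.0.0.0/8 -> H5 at depth 8
  ? 32.0.8.210  path d0:-→d1:-→d2:-→d3:H0  best=H0
  ? 62.49.144.4  path d0:-→d1:-→d2:-→d3:H0→d4:-→d5:-→d6:-→d7:-→d8:H5→d9:-→d10:-→d11:-→d12:-→d13:-→d14:-→d15:-→d16:-→d17:-→d18:-→d19:-→d20:H3→d21:-  best=H3
  add 62.0.0.0/8 -> H5 at depth 8
  ? 158.1.55.111  path d0:-  best=no-route
  ? 62.0.0.3  path d0:-→d1:-→d2:-→d3:H0→d4:-→d5:-→d6:-→d7:-→d8:H5→d9:-→d10:-  best=H5
  ? 62.0.26.130  path d0:-→d1:-→d2:-→d3:H0→d4:-→d5:-→d6:-→d7:-→d8:H5→d9:-→d10:-  best=H5
  ? 62.49.144.54  path d0:-→d1:-→d2:-→d3:H0→d4:-→d5:-→d6:-→d7:-→d8:H5→d9:-→d10:-→d11:-→d12:-→d13:-→d14:-→d15:-→d16:-→d17:-→d18:-→d19:-→d20:H3→d21:-  best=H3
  del 62.0.0.0/8 (clear depth 8)
  add 62.49.149.112/28 -> H2 at depth 28

== LOOKUPS ==
["H2","no-route","H4","H4","H0","H3","no-route","H5","H5","H3"]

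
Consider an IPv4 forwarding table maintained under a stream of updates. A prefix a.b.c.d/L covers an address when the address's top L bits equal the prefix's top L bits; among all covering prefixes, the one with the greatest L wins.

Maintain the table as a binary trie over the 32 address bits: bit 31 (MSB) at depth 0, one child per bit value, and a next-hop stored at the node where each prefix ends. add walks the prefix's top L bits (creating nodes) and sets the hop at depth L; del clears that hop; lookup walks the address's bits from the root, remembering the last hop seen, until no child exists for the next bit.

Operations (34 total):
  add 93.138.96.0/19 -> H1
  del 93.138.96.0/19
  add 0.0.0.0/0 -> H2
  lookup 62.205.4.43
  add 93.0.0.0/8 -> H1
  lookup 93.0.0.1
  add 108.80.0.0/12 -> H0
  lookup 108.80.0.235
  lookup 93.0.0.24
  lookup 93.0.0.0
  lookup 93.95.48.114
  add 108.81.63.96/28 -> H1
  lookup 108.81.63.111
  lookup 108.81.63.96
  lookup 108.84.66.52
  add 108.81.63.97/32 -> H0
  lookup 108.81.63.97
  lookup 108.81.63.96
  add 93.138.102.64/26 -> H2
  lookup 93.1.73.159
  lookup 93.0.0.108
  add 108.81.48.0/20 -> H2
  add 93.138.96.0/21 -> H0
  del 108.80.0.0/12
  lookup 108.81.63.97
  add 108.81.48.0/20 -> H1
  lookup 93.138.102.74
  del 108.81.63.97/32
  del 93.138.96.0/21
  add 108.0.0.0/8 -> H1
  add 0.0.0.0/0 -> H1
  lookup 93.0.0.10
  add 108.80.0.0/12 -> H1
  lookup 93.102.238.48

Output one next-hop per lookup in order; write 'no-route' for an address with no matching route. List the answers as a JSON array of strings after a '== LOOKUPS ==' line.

Trace:
  add 93.138.96.0/19 -> H1 at depth 19
  - 93.138.96.0/19 clear@19
  add 0.0.0.0/0 -> H2 at depth 0
  lookup 62.205.4.43: bits 0 walk d0:H2→d1:- -> H2
  add 93.0.0.0/8 -> H1 at depth 8
  lookup 93.0.0.1: bits 01011101 walk d0:H2→d1:-→d2:-→d3:-→d4:-→d5:-→d6:-→d7:-→d8:H1 -> H1
  add 108.80.0.0/12 -> H0 at depth 12
  lookup 108.80.0.235: bits 011011000101 walk d0:H2→d1:-→d2:-→d3:-→d4:-→d5:-→d6:-→d7:-→d8:-→d9:-→d10:-→d11:-→d12:H0 -> H0
  lookup 93.0.0.24: bits 01011101 walk d0:H2→d1:-→d2:-→d3:-→d4:-→d5:-→d6:-→d7:-→d8:H1 -> H1
  lookup 93.0.0.0: bits 01011101 walk d0:H2→d1:-→d2:-→d3:-→d4:-→d5:-→d6:-→d7:-→d8:H1 -> H1
  lookup 93.95.48.114: bits 01011101 walk d0:H2→d1:-→d2:-→d3:-→d4:-→d5:-→d6:-→d7:-→d8:H1 -> H1
  add 108.81.63.96/28 -> H1 at depth 28
  lookup 108.81.63.111: bits 0110110001010001001111110110 walk d0:H2→d1:-→d2:-→d3:-→d4:-→d5:-→d6:-→d7:-→d8:-→d9:-→d10:-→d11:-→d12:H0→d13:-→d14:-→d15:-→d16:-→d17:-→d18:-→d19:-→d20:-→d21:-→d22:-→d23:-→d24:-→d25:-→d26:-→d27:-→d28:H1 -> H1
  lookup 108.81.63.96: bits 0110110001010001001111110110 walk d0:H2→d1:-→d2:-→d3:-→d4:-→d5:-→d6:-→d7:-→d8:-→d9:-→d10:-→d11:-→d12:H0→d13:-→d14:-→d15:-→d16:-→d17:-→d18:-→d19:-→d20:-→d21:-→d22:-→d23:-→d24:-→d25:-→d26:-→d27:-→d28:H1 -> H1
  lookup 108.84.66.52: bits 0110110001010 walk d0:H2→d1:-→d2:-→d3:-→d4:-→d5:-→d6:-→d7:-→d8:-→d9:-→d10:-→d11:-→d12:H0→d13:- -> H0
  add 108.81.63.97/32 -> H0 at depth 32
  lookup 108.81.63.97: bits 01101100010100010011111101100001 walk d0:H2→d1:-→d2:-→d3:-→d4:-→d5:-→d6:-→d7:-→d8:-→d9:-→d10:-→d11:-→d12:H0→d13:-→d14:-→d15:-→d16:-→d17:-→d18:-→d19:-→d20:-→d21:-→d22:-→d23:-→d24:-→d25:-→d26:-→d27:-→d28:H1→d29:-→d30:-→d31:-→d32:H0 -> H0
  lookup 108.81.63.96: bits 0110110001010001001111110110000 walk d0:H2→d1:-→d2:-→d3:-→d4:-→d5:-→d6:-→d7:-→d8:-→d9:-→d10:-→d11:-→d12:H0→d13:-→d14:-→d15:-→d16:-→d17:-→d18:-→d19:-→d20:-→d21:-→d22:-→d23:-→d24:-→d25:-→d26:-→d27:-→d28:H1→d29:-→d30:-→d31:- -> H1
  add 93.138.102.64/26 -> H2 at depth 26
  lookup 93.1.73.159: bits 01011101 walk d0:H2→d1:-→d2:-→d3:-→d4:-→d5:-→d6:-→d7:-→d8:H1 -> H1
  lookup 93.0.0.108: bits 01011101 walk d0:H2→d1:-→d2:-→d3:-→d4:-→d5:-→d6:-→d7:-→d8:H1 -> H1
  add 108.81.48.0/20 -> H2 at depth 20
  add 93.138.96.0/21 -> H0 at depth 21
  - 108.80.0.0/12 clear@12
  lookup 108.81.63.97: bits 01101100010100010011111101100001 walk d0:H2→d1:-→d2:-→d3:-→d4:-→d5:-→d6:-→d7:-→d8:-→d9:-→d10:-→d11:-→d12:-→d13:-→d14:-→d15:-→d16:-→d17:-→d18:-→d19:-→d20:H2→d21:-→d22:-→d23:-→d24:-→d25:-→d26:-→d27:-→d28:H1→d29:-→d30:-→d31:-→d32:H0 -> H0
  add 108.81.48.0/20 -> H1 at depth 20
  lookup 93.138.102.74: bits 01011101100010100110011001 walk d0:H2→d1:-→d2:-→d3:-→d4:-→d5:-→d6:-→d7:-→d8:H1→d9:-→d10:-→d11:-→d12:-→d13:-→d14:-→d15:-→d16:-→d17:-→d18:-→d19:-→d20:-→d21:H0→d22:-→d23:-→d24:-→d25:-→d26:H2 -> H2
  - 108.81.63.97/32 clear@32
  - 93.138.96.0/21 clear@21
  add 108.0.0.0/8 -> H1 at depth 8
  add 0.0.0.0/0 -> H1 at depth 0
  lookup 93.0.0.10: bits 01011101 walk d0:H1→d1:-→d2:-→d3:-→d4:-→d5:-→d6:-→d7:-→d8:H1 -> H1
  add 108.80.0.0/12 -> H1 at depth 12
  lookup 93.102.238.48: bits 01011101 walk d0:H1→d1:-→d2:-→d3:-→d4:-→d5:-→d6:-→d7:-→d8:H1 -> H1

== LOOKUPS ==
["H2","H1","H0","H1","H1","H1","H1","H1","H0","H0","H1","H1","H1","H0","H2","H1","H1"]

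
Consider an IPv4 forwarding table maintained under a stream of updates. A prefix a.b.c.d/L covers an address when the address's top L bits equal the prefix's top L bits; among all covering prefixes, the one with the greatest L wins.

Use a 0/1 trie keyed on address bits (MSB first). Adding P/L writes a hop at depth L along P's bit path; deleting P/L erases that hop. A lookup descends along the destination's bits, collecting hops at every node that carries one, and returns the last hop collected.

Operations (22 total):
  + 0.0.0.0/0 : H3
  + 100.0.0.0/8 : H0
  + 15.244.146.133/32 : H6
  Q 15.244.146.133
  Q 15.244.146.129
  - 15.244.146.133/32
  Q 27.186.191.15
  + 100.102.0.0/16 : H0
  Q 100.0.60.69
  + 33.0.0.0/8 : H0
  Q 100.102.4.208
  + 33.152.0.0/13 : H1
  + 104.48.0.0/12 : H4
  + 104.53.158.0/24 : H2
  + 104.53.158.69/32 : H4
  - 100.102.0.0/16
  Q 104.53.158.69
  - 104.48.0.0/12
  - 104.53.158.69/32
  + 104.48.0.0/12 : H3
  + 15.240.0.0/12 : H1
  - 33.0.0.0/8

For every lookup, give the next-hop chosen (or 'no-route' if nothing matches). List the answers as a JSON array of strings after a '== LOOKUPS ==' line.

Trace:
  add 0.0.0.0/0 -> H3 at depth 0
  add 100.0.0.0/8 -> H0 at depth 8
  add 15.244.146.133/32 -> H6 at depth 32
  Q 15.244.146.133: descend 00001111111101001001001010000101 ; hops seen [H3,H6] ; pick H6
  Q 15.244.146.129: descend 00001111111101001001001010000 ; hops seen [H3] ; pick H3
  - 15.244.146.133/32 clear@32
  Q 27.186.191.15: descend 000 ; hops seen [H3] ; pick H3
  add 100.102.0.0/16 -> H0 at depth 16
  Q 100.0.60.69: descend 011001000 ; hops seen [H3,H0] ; pick H0
  add 33.0.0.0/8 -> H0 at depth 8
  Q 100.102.4.208: descend 0110010001100110 ; hops seen [H3,H0,H0] ; pick H0
  add 33.152.0.0/13 -> H1 at depth 13
  add 104.48.0.0/12 -> H4 at depth 12
  add 104.53.158.0/24 -> H2 at depth 24
  add 104.53.158.69/32 -> H4 at depth 32
  - 100.102.0.0/16 clear@16
  Q 104.53.158.69: descend 01101000001101011001111001000101 ; hops seen [H3,H4,H2,H4] ; pick H4
  - 104.48.0.0/12 clear@12
  - 104.53.158.69/32 clear@32
  add 104.48.0.0/12 -> H3 at depth 12
  add 15.240.0.0/12 -> H1 at depth 12
  - 33.0.0.0/8 clear@8

== LOOKUPS ==
["H6","H3","H3","H0","H0","H4"]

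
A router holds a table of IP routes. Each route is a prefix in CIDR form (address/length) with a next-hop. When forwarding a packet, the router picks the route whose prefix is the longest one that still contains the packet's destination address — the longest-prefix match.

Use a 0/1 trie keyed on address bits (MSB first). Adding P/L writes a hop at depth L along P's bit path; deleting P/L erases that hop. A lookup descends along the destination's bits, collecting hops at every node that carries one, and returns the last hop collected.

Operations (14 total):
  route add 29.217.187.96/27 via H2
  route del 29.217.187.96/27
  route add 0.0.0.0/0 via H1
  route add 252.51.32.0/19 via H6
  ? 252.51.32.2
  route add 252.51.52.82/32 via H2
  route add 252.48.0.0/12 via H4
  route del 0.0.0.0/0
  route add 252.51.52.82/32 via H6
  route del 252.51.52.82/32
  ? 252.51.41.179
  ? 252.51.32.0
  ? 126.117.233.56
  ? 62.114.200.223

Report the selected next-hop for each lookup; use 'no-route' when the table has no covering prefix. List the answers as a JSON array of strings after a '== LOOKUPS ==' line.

Process each operation:
  add 29.217.187.96/27 -> H2 at depth 27
  - 29.217.187.96/27 clear@27
  add 0.0.0.0/0 -> H1 at depth 0
  add 252.51.32.0/19 -> H6 at depth 19
  ? 252.51.32.2  path d0:H1→d1:-→d2:-→d3:-→d4:-→d5:-→d6:-→d7:-→d8:-→d9:-→d10:-→d11:-→d12:-→d13:-→d14:-→d15:-→d16:-→d17:-→d18:-→d19:H6  best=H6
  add 252.51.52.82/32 -> H2 at depth 32
  add 252.48.0.0/12 -> H4 at depth 12
  - 0.0.0.0/0 clear@0
  add 252.51.52.82/32 -> H6 at depth 32
  - 252.51.52.82/32 clear@32
  ? 252.51.41.179  path d0:-→d1:-→d2:-→d3:-→d4:-→d5:-→d6:-→d7:-→d8:-→d9:-→d10:-→d11:-→d12:H4→d13:-→d14:-→d15:-→d16:-→d17:-→d18:-→d19:H6  best=H6
  ? 252.51.32.0  path d0:-→d1:-→d2:-→d3:-→d4:-→d5:-→d6:-→d7:-→d8:-→d9:-→d10:-→d11:-→d12:H4→d13:-→d14:-→d15:-→d16:-→d17:-→d18:-→d19:H6  best=H6
  ? 126.117.233.56  path d0:-→d1:-  best=no-route
  ? 62.114.200.223  path d0:-→d1:-→d2:-  best=no-route

== LOOKUPS ==
["H6","H6","H6","no-route","no-route"]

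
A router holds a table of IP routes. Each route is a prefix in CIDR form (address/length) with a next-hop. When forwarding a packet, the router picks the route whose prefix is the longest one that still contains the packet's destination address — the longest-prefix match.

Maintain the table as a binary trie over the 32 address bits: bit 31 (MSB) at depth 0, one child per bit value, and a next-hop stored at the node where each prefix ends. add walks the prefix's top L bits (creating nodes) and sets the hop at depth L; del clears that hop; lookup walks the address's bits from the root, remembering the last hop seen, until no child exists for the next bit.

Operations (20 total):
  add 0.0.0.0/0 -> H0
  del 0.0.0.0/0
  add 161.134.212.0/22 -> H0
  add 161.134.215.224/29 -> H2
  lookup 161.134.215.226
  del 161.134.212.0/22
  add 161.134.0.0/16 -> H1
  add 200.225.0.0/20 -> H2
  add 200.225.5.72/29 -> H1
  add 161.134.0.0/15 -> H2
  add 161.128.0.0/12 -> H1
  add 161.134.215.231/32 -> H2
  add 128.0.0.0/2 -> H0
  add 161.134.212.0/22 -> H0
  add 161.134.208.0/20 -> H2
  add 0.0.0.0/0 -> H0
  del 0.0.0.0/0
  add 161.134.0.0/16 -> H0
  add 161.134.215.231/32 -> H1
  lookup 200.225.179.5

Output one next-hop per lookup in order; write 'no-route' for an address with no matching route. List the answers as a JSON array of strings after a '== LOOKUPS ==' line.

Apply in order:
  + 0.0.0.0/0 (H0) depth=0
  - 0.0.0.0/0 clear@0
  + 161.134.212.0/22 (H0) depth=22
  + 161.134.215.224/29 (H2) depth=29
  lookup 161.134.215.226: bits 10100001100001101101011111100 walk d0:-→d1:-→d2:-→d3:-→d4:-→d5:-→d6:-→d7:-→d8:-→d9:-→d10:-→d11:-→d12:-→d13:-→d14:-→d15:-→d16:-→d17:-→d18:-→d19:-→d20:-→d21:-→d22:H0→d23:-→d24:-→d25:-→d26:-→d27:-→d28:-→d29:H2 -> H2
  - 161.134.212.0/22 clear@22
  + 161.134.0.0/16 (H1) depth=16
  + 200.225.0.0/20 (H2) depth=20
  + 200.225.5.72/29 (H1) depth=29
  + 161.134.0.0/15 (H2) depth=15
  + 161.128.0.0/12 (H1) depth=12
  + 161.134.215.231/32 (H2) depth=32
  + 128.0.0.0/2 (H0) depth=2
  + 161.134.212.0/22 (H0) depth=22
  + 161.134.208.0/20 (H2) depth=20
  + 0.0.0.0/0 (H0) depth=0
  - 0.0.0.0/0 clear@0
  + 161.134.0.0/16 (H0) depth=16
  + 161.134.215.231/32 (H1) depth=32
  lookup 200.225.179.5: bits 1100100011100001 walk d0:-→d1:-→d2:-→d3:-→d4:-→d5:-→d6:-→d7:-→d8:-→d9:-→d10:-→d11:-→d12:-→d13:-→d14:-→d15:-→d16:- -> no-route

== LOOKUPS ==
["H2","no-route"]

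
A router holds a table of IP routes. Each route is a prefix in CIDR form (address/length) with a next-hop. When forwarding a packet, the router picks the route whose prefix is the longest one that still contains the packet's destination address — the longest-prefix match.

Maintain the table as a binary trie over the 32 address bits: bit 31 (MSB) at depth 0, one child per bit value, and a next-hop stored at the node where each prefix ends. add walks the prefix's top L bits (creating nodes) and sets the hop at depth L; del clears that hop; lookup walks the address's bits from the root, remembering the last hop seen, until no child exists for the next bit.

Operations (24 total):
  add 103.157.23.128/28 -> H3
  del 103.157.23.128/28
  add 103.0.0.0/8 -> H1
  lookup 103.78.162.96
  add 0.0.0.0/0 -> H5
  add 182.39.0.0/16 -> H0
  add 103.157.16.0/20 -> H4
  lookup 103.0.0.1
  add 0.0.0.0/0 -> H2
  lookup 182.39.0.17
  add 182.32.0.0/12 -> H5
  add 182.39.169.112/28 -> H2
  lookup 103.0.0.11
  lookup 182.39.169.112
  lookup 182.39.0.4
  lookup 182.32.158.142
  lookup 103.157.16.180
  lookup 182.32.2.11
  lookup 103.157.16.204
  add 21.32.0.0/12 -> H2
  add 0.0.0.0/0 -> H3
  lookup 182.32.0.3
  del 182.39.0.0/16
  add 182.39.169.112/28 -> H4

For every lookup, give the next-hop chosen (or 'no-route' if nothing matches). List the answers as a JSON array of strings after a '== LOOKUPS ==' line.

Process each operation:
  add 103.157.23.128/28 -> H3 at depth 28
  - 103.157.23.128/28 clear@28
  add 103.0.0.0/8 -> H1 at depth 8
  Q 103.78.162.96: descend 01100111 ; hops seen [H1] ; pick H1
  add 0.0.0.0/0 -> H5 at depth 0
  add 182.39.0.0/16 -> H0 at depth 16
  add 103.157.16.0/20 -> H4 at depth 20
  Q 103.0.0.1: descend 01100111 ; hops seen [H5,H1] ; pick H1
  add 0.0.0.0/0 -> H2 at depth 0
  Q 182.39.0.17: descend 1011011000100111 ; hops seen [H2,H0] ; pick H0
  add 182.32.0.0/12 -> H5 at depth 12
  add 182.39.169.112/28 -> H2 at depth 28
  Q 103.0.0.11: descend 01100111 ; hops seen [H2,H1] ; pick H1
  Q 182.39.169.112: descend 1011011000100111101010010111 ; hops seen [H2,H5,H0,H2] ; pick H2
  Q 182.39.0.4: descend 1011011000100111 ; hops seen [H2,H5,H0] ; pick H0
  Q 182.32.158.142: descend 1011011000100 ; hops seen [H2,H5] ; pick H5
  Q 103.157.16.180: descend 011001111001110100010 ; hops seen [H2,H1,H4] ; pick H4
  Q 182.32.2.11: descend 1011011000100 ; hops seen [H2,H5] ; pick H5
  Q 103.157.16.204: descend 011001111001110100010 ; hops seen [H2,H1,H4] ; pick H4
  add 21.32.0.0/12 -> H2 at depth 12
  add 0.0.0.0/0 -> H3 at depth 0
  Q 182.32.0.3: descend 1011011000100 ; hops seen [H3,H5] ; pick H5
  - 182.39.0.0/16 clear@16
  add 182.39.169.112/28 -> H4 at depth 28

== LOOKUPS ==
["H1","H1","H0","H1","H2","H0","H5","H4","H5","H4","H5"]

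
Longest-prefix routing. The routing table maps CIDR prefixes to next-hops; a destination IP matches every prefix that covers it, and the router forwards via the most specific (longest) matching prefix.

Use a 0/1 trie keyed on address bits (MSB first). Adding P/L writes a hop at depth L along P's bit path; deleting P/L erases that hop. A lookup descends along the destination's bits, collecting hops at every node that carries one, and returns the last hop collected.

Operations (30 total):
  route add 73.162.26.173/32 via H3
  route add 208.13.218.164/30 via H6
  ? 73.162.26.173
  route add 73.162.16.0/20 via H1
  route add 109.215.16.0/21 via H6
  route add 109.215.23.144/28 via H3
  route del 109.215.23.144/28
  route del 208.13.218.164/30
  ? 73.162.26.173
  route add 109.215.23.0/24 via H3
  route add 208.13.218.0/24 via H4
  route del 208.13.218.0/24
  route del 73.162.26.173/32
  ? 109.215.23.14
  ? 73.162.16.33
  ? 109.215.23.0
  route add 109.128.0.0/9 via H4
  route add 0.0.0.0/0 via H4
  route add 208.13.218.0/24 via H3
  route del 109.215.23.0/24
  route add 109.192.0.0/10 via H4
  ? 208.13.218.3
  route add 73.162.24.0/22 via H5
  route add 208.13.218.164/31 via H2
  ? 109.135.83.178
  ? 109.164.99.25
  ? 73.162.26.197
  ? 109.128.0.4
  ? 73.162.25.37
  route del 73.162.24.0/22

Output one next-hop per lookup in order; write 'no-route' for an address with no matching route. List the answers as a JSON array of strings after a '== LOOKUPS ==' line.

Process each operation:
  + 73.162.26.173/32 (H3) depth=32
  + 208.13.218.164/30 (H6) depth=30
  Q 73.162.26.173: descend 01001001101000100001101010101101 ; hops seen [H3] ; pick H3
  + 73.162.16.0/20 (H1) depth=20
  + 109.215.16.0/21 (H6) depth=21
  + 109.215.23.144/28 (H3) depth=28
  - 109.215.23.144/28 clear@28
  - 208.13.218.164/30 clear@30
  Q 73.162.26.173: descend 01001001101000100001101010101101 ; hops seen [H1,H3] ; pick H3
  + 109.215.23.0/24 (H3) depth=24
  + 208.13.218.0/24 (H4) depth=24
  - 208.13.218.0/24 clear@24
  - 73.162.26.173/32 clear@32
  Q 109.215.23.14: descend 011011011101011100010111 ; hops seen [H6,H3] ; pick H3
  Q 73.162.16.33: descend 01001001101000100001 ; hops seen [H1] ; pick H1
  Q 109.215.23.0: descend 011011011101011100010111 ; hops seen [H6,H3] ; pick H3
  + 109.128.0.0/9 (H4) depth=9
  + 0.0.0.0/0 (H4) depth=0
  + 208.13.218.0/24 (H3) depth=24
  - 109.215.23.0/24 clear@24
  + 109.192.0.0/10 (H4) depth=10
  Q 208.13.218.3: descend 110100000000110111011010 ; hops seen [H4,H3] ; pick H3
  + 73.162.24.0/22 (H5) depth=22
  + 208.13.218.164/31 (H2) depth=31
  Q 109.135.83.178: descend 011011011 ; hops seen [H4,H4] ; pick H4
  Q 109.164.99.25: descend 011011011 ; hops seen [H4,H4] ; pick H4
  Q 73.162.26.197: descend 0100100110100010000110101 ; hops seen [H4,H1,H5] ; pick H5
  Q 109.128.0.4: descend 011011011 ; hops seen [H4,H4] ; pick H4
  Q 73.162.25.37: descend 0100100110100010000110 ; hops seen [H4,H1,H5] ; pick H5
  - 73.162.24.0/22 clear@22

== LOOKUPS ==
["H3","H3","H3","H1","H3","H3","H4","H4","H5","H4","H5"]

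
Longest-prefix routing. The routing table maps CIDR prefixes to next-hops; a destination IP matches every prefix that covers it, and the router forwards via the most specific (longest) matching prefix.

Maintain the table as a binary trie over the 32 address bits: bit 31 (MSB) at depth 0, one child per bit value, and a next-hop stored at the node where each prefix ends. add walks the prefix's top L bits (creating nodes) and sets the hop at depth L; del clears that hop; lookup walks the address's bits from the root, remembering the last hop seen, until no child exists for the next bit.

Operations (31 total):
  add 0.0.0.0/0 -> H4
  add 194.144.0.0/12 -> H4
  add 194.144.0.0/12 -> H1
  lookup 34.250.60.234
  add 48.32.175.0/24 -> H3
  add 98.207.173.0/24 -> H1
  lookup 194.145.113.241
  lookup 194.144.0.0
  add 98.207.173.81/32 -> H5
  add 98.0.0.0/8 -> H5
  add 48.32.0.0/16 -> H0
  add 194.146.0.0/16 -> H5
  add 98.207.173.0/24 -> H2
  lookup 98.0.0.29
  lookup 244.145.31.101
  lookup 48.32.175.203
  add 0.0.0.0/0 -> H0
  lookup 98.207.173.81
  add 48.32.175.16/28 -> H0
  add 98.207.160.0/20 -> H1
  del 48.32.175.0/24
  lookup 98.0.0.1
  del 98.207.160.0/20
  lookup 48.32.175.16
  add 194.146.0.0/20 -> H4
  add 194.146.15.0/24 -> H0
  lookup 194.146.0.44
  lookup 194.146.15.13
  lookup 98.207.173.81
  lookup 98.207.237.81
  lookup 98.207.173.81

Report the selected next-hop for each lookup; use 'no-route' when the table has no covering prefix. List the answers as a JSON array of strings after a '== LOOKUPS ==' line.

Apply in order:
  + 0.0.0.0/0 (H4) depth=0
  + 194.144.0.0/12 (H4) depth=12
  + 194.144.0.0/12 (H1) depth=12
  ? 34.250.60.234  path d0:H4  best=H4
  + 48.32.175.0/24 (H3) depth=24
  + 98.207.173.0/24 (H1) depth=24
  ? 194.145.113.241  path d0:H4→d1:-→d2:-→d3:-→d4:-→d5:-→d6:-→d7:-→d8:-→d9:-→d10:-→d11:-→d12:H1  best=H1
  ? 194.144.0.0  path d0:H4→d1:-→d2:-→d3:-→d4:-→d5:-→d6:-→d7:-→d8:-→d9:-→d10:-→d11:-→d12:H1  best=H1
  + 98.207.173.81/32 (H5) depth=32
  + 98.0.0.0/8 (H5) depth=8
  + 48.32.0.0/16 (H0) depth=16
  + 194.146.0.0/16 (H5) depth=16
  + 98.207.173.0/24 (H2) depth=24
  ? 98.0.0.29  path d0:H4→d1:-→d2:-→d3:-→d4:-→d5:-→d6:-→d7:-→d8:H5  best=H5
  ? 244.145.31.101  path d0:H4→d1:-→d2:-  best=H4
  ? 48.32.175.203  path d0:H4→d1:-→d2:-→d3:-→d4:-→d5:-→d6:-→d7:-→d8:-→d9:-→d10:-→d11:-→d12:-→d13:-→d14:-→d15:-→d16:H0→d17:-→d18:-→d19:-→d20:-→d21:-→d22:-→d23:-→d24:H3  best=H3
  + 0.0.0.0/0 (H0) depth=0
  ? 98.207.173.81  path d0:H0→d1:-→d2:-→d3:-→d4:-→d5:-→d6:-→d7:-→d8:H5→d9:-→d10:-→d11:-→d12:-→d13:-→d14:-→d15:-→d16:-→d17:-→d18:-→d19:-→d20:-→d21:-→d22:-→d23:-→d24:H2→d25:-→d26:-→d27:-→d28:-→d29:-→d30:-→d31:-→d32:H5  best=H5
  + 48.32.175.16/28 (H0) depth=28
  + 98.207.160.0/20 (H1) depth=20
  del 48.32.175.0/24 (clear depth 24)
  ? 98.0.0.1  path d0:H0→d1:-→d2:-→d3:-→d4:-→d5:-→d6:-→d7:-→d8:H5  best=H5
  del 98.207.160.0/20 (clear depth 20)
  ? 48.32.175.16  path d0:H0→d1:-→d2:-→d3:-→d4:-→d5:-→d6:-→d7:-→d8:-→d9:-→d10:-→d11:-→d12:-→d13:-→d14:-→d15:-→d16:H0→d17:-→d18:-→d19:-→d20:-→d21:-→d22:-→d23:-→d24:-→d25:-→d26:-→d27:-→d28:H0  best=H0
  + 194.146.0.0/20 (H4) depth=20
  + 194.146.15.0/24 (H0) depth=24
  ? 194.146.0.44  path d0:H0→d1:-→d2:-→d3:-→d4:-→d5:-→d6:-→d7:-→d8:-→d9:-→d10:-→d11:-→d12:H1→d13:-→d14:-→d15:-→d16:H5→d17:-→d18:-→d19:-→d20:H4  best=H4
  ? 194.146.15.13  path d0:H0→d1:-→d2:-→d3:-→d4:-→d5:-→d6:-→d7:-→d8:-→d9:-→d10:-→d11:-→d12:H1→d13:-→d14:-→d15:-→d16:H5→d17:-→d18:-→d19:-→d20:H4→d21:-→d22:-→d23:-→d24:H0  best=H0
  ? 98.207.173.81  path d0:H0→d1:-→d2:-→d3:-→d4:-→d5:-→d6:-→d7:-→d8:H5→d9:-→d10:-→d11:-→d12:-→d13:-→d14:-→d15:-→d16:-→d17:-→d18:-→d19:-→d20:-→d21:-→d22:-→d23:-→d24:H2→d25:-→d26:-→d27:-→d28:-→d29:-→d30:-→d31:-→d32:H5  best=H5
  ? 98.207.237.81  path d0:H0→d1:-→d2:-→d3:-→d4:-→d5:-→d6:-→d7:-→d8:H5→d9:-→d10:-→d11:-→d12:-→d13:-→d14:-→d15:-→d16:-→d17:-  best=H5
  ? 98.207.173.81  path d0:H0→d1:-→d2:-→d3:-→d4:-→d5:-→d6:-→d7:-→d8:H5→d9:-→d10:-→d11:-→d12:-→d13:-→d14:-→d15:-→d16:-→d17:-→d18:-→d19:-→d20:-→d21:-→d22:-→d23:-→d24:H2→d25:-→d26:-→d27:-→d28:-→d29:-→d30:-→d31:-→d32:H5  best=H5

== LOOKUPS ==
["H4","H1","H1","H5","H4","H3","H5","H5","H0","H4","H0","H5","H5","H5"]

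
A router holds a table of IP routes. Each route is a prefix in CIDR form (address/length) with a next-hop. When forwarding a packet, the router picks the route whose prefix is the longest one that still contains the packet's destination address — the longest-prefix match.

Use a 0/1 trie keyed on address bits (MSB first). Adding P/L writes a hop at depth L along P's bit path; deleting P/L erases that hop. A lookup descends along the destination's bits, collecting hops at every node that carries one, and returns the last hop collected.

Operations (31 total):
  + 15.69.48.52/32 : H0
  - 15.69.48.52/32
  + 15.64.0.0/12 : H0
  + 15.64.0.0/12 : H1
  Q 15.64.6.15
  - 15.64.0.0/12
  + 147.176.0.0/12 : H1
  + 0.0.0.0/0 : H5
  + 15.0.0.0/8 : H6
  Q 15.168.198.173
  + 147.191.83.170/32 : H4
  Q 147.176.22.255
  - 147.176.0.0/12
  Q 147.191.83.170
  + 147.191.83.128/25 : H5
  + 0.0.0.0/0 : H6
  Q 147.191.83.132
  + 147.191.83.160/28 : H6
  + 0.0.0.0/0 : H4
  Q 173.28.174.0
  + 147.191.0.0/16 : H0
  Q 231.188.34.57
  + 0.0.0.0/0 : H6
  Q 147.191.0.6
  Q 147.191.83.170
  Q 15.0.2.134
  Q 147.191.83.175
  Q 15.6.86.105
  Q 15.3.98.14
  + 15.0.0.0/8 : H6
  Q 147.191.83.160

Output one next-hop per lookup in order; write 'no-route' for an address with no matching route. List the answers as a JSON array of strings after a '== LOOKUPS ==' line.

Process each operation:
  + 15.69.48.52/32 (H0) depth=32
  - 15.69.48.52/32 clear@32
  + 15.64.0.0/12 (H0) depth=12
  + 15.64.0.0/12 (H1) depth=12
  lookup 15.64.6.15: bits 0000111101000 walk d0:-→d1:-→d2:-→d3:-→d4:-→d5:-→d6:-→d7:-→d8:-→d9:-→d10:-→d11:-→d12:H1→d13:- -> H1
  - 15.64.0.0/12 clear@12
  + 147.176.0.0/12 (H1) depth=12
  + 0.0.0.0/0 (H5) depth=0
  + 15.0.0.0/8 (H6) depth=8
  lookup 15.168.198.173: bits 00001111 walk d0:H5→d1:-→d2:-→d3:-→d4:-→d5:-→d6:-→d7:-→d8:H6 -> H6
  + 147.191.83.170/32 (H4) depth=32
  lookup 147.176.22.255: bits 100100111011 walk d0:H5→d1:-→d2:-→d3:-→d4:-→d5:-→d6:-→d7:-→d8:-→d9:-→d10:-→d11:-→d12:H1 -> H1
  - 147.176.0.0/12 clear@12
  lookup 147.191.83.170: bits 10010011101111110101001110101010 walk d0:H5→d1:-→d2:-→d3:-→d4:-→d5:-→d6:-→d7:-→d8:-→d9:-→d10:-→d11:-→d12:-→d13:-→d14:-→d15:-→d16:-→d17:-→d18:-→d19:-→d20:-→d21:-→d22:-→d23:-→d24:-→d25:-→d26:-→d27:-→d28:-→d29:-→d30:-→d31:-→d32:H4 -> H4
  + 147.191.83.128/25 (H5) depth=25
  + 0.0.0.0/0 (H6) depth=0
  lookup 147.191.83.132: bits 10010011101111110101001110 walk d0:H6→d1:-→d2:-→d3:-→d4:-→d5:-→d6:-→d7:-→d8:-→d9:-→d10:-→d11:-→d12:-→d13:-→d14:-→d15:-→d16:-→d17:-→d18:-→d19:-→d20:-→d21:-→d22:-→d23:-→d24:-→d25:H5→d26:- -> H5
  + 147.191.83.160/28 (H6) depth=28
  + 0.0.0.0/0 (H4) depth=0
  lookup 173.28.174.0: bits 10 walk d0:H4→d1:-→d2:- -> H4
  + 147.191.0.0/16 (H0) depth=16
  lookup 231.188.34.57: bits 1 walk d0:H4→d1:- -> H4
  + 0.0.0.0/0 (H6) depth=0
  lookup 147.191.0.6: bits 10010011101111110 walk d0:H6→d1:-→d2:-→d3:-→d4:-→d5:-→d6:-→d7:-→d8:-→d9:-→d10:-→d11:-→d12:-→d13:-→d14:-→d15:-→d16:H0→d17:- -> H0
  lookup 147.191.83.170: bits 10010011101111110101001110101010 walk d0:H6→d1:-→d2:-→d3:-→d4:-→d5:-→d6:-→d7:-→d8:-→d9:-→d10:-→d11:-→d12:-→d13:-→d14:-→d15:-→d16:H0→d17:-→d18:-→d19:-→d20:-→d21:-→d22:-→d23:-→d24:-→d25:H5→d26:-→d27:-→d28:H6→d29:-→d30:-→d31:-→d32:H4 -> H4
  lookup 15.0.2.134: bits 000011110 walk d0:H6→d1:-→d2:-→d3:-→d4:-→d5:-→d6:-→d7:-→d8:H6→d9:- -> H6
  lookup 147.191.83.175: bits 10010011101111110101001110101 walk d0:H6→d1:-→d2:-→d3:-→d4:-→d5:-→d6:-→d7:-→d8:-→d9:-→d10:-→d11:-→d12:-→d13:-→d14:-→d15:-→d16:H0→d17:-→d18:-→d19:-→d20:-→d21:-→d22:-→d23:-→d24:-→d25:H5→d26:-→d27:-→d28:H6→d29:- -> H6
  lookup 15.6.86.105: bits 000011110 walk d0:H6→d1:-→d2:-→d3:-→d4:-→d5:-→d6:-→d7:-→d8:H6→d9:- -> H6
  lookup 15.3.98.14: bits 000011110 walk d0:H6→d1:-→d2:-→d3:-→d4:-→d5:-→d6:-→d7:-→d8:H6→d9:- -> H6
  + 15.0.0.0/8 (H6) depth=8
  lookup 147.191.83.160: bits 1001001110111111010100111010 walk d0:H6→d1:-→d2:-→d3:-→d4:-→d5:-→d6:-→d7:-→d8:-→d9:-→d10:-→d11:-→d12:-→d13:-→d14:-→d15:-→d16:H0→d17:-→d18:-→d19:-→d20:-→d21:-→d22:-→d23:-→d24:-→d25:H5→d26:-→d27:-→d28:H6 -> H6

== LOOKUPS ==
["H1","H6","H1","H4","H5","H4","H4","H0","H4","H6","H6","H6","H6","H6"]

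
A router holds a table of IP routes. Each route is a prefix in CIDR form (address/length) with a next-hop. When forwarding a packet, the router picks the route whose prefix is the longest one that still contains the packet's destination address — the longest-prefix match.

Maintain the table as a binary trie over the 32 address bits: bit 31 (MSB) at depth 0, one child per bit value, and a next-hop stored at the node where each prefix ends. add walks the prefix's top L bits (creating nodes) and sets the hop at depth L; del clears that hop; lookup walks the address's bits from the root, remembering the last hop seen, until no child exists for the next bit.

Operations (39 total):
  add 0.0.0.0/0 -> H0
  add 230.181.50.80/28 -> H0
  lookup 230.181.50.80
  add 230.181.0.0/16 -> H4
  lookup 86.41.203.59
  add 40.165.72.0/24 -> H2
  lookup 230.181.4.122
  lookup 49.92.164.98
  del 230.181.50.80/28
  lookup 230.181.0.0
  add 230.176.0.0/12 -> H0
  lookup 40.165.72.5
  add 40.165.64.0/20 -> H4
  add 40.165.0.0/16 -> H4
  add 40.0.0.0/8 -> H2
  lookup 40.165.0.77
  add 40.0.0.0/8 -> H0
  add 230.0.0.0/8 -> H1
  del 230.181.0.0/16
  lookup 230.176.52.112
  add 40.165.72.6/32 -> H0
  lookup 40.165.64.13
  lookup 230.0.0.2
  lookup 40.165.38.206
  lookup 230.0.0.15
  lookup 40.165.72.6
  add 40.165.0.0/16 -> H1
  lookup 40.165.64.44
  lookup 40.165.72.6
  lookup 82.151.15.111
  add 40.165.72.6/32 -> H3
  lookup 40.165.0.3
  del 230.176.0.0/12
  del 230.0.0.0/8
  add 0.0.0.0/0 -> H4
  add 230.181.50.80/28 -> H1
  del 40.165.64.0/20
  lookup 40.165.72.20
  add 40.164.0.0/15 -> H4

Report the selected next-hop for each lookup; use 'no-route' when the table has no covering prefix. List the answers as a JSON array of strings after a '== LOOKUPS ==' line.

Apply in order:
  + 0.0.0.0/0 (H0) depth=0
  + 230.181.50.80/28 (H0) depth=28
  Q 230.181.50.80: descend 1110011010110101001100100101 ; hops seen [H0,H0] ; pick H0
  + 230.181.0.0/16 (H4) depth=16
  Q 86.41.203.59: descend ε ; hops seen [H0] ; pick H0
  + 40.165.72.0/24 (H2) depth=24
  Q 230.181.4.122: descend 111001101011010100 ; hops seen [H0,H4] ; pick H4
  Q 49.92.164.98: descend 001 ; hops seen [H0] ; pick H0
  - 230.181.50.80/28 clear@28
  Q 230.181.0.0: descend 111001101011010100 ; hops seen [H0,H4] ; pick H4
  + 230.176.0.0/12 (H0) depth=12
  Q 40.165.72.5: descend 001010001010010101001000 ; hops seen [H0,H2] ; pick H2
  + 40.165.64.0/20 (H4) depth=20
  + 40.165.0.0/16 (H4) depth=16
  + 40.0.0.0/8 (H2) depth=8
  Q 40.165.0.77: descend 00101000101001010 ; hops seen [H0,H2,H4] ; pick H4
  + 40.0.0.0/8 (H0) depth=8
  + 230.0.0.0/8 (H1) depth=8
  - 230.181.0.0/16 clear@16
  Q 230.176.52.112: descend 1110011010110 ; hops seen [H0,H1,H0] ; pick H0
  + 40.165.72.6/32 (H0) depth=32
  Q 40.165.64.13: descend 00101000101001010100 ; hops seen [H0,H0,H4,H4] ; pick H4
  Q 230.0.0.2: descend 11100110 ; hops seen [H0,H1] ; pick H1
  Q 40.165.38.206: descend 00101000101001010 ; hops seen [H0,H0,H4] ; pick H4
  Q 230.0.0.15: descend 11100110 ; hops seen [H0,H1] ; pick H1
  Q 40.165.72.6: descend 00101000101001010100100000000110 ; hops seen [H0,H0,H4,H4,H2,H0] ; pick H0
  + 40.165.0.0/16 (H1) depth=16
  Q 40.165.64.44: descend 00101000101001010100 ; hops seen [H0,H0,H1,H4] ; pick H4
  Q 40.165.72.6: descend 00101000101001010100100000000110 ; hops seen [H0,H0,H1,H4,H2,H0] ; pick H0
  Q 82.151.15.111: descend 0 ; hops seen [H0] ; pick H0
  + 40.165.72.6/32 (H3) depth=32
  Q 40.165.0.3: descend 00101000101001010 ; hops seen [H0,H0,H1] ; pick H1
  - 230.176.0.0/12 clear@12
  - 230.0.0.0/8 clear@8
  + 0.0.0.0/0 (H4) depth=0
  + 230.181.50.80/28 (H1) depth=28
  - 40.165.64.0/20 clear@20
  Q 40.165.72.20: descend 001010001010010101001000000 ; hops seen [H4,H0,H1,H2] ; pick H2
  + 40.164.0.0/15 (H4) depth=15

== LOOKUPS ==
["H0","H0","H4","H0","H4","H2","H4","H0","H4","H1","H4","H1","H0","H4","H0","H0","H1","H2"]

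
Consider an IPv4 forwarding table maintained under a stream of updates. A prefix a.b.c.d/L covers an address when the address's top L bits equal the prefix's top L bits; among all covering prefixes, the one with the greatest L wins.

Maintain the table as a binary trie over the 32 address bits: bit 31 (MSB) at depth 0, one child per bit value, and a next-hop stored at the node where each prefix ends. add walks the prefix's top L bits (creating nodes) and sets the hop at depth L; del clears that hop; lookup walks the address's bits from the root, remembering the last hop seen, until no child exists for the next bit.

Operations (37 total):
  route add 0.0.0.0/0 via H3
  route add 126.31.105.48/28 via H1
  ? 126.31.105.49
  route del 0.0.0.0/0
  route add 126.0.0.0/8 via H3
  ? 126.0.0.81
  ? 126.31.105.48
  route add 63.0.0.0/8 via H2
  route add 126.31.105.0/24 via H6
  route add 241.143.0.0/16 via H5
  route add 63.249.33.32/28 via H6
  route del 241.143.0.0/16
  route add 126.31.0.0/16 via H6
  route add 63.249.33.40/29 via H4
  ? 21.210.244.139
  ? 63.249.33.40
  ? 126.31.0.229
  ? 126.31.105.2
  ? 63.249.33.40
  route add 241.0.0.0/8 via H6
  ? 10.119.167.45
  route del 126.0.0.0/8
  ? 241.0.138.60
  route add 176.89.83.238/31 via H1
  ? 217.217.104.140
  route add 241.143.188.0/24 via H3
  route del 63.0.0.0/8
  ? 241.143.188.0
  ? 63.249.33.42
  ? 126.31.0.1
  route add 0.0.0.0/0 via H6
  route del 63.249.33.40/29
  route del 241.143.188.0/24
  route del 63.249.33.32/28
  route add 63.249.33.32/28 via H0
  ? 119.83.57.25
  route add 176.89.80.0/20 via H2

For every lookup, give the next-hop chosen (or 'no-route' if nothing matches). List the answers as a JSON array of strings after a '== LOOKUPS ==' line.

Process each operation:
  add 0.0.0.0/0 -> H3 at depth 0
  add 126.31.105.48/28 -> H1 at depth 28
  ? 126.31.105.49  path d0:H3→d1:-→d2:-→d3:-→d4:-→d5:-→d6:-→d7:-→d8:-→d9:-→d10:-→d11:-→d12:-→d13:-→d14:-→d15:-→d16:-→d17:-→d18:-→d19:-→d20:-→d21:-→d22:-→d23:-→d24:-→d25:-→d26:-→d27:-→d28:H1  best=H1
  del 0.0.0.0/0 (clear depth 0)
  add 126.0.0.0/8 -> H3 at depth 8
  ? 126.0.0.81  path d0:-→d1:-→d2:-→d3:-→d4:-→d5:-→d6:-→d7:-→d8:H3→d9:-→d10:-→d11:-  best=H3
  ? 126.31.105.48  path d0:-→d1:-→d2:-→d3:-→d4:-→d5:-→d6:-→d7:-→d8:H3→d9:-→d10:-→d11:-→d12:-→d13:-→d14:-→d15:-→d16:-→d17:-→d18:-→d19:-→d20:-→d21:-→d22:-→d23:-→d24:-→d25:-→d26:-→d27:-→d28:H1  best=H1
  add 63.0.0.0/8 -> H2 at depth 8
  add 126.31.105.0/24 -> H6 at depth 24
  add 241.143.0.0/16 -> H5 at depth 16
  add 63.249.33.32/28 -> H6 at depth 28
  del 241.143.0.0/16 (clear depth 16)
  add 126.31.0.0/16 -> H6 at depth 16
  add 63.249.33.40/29 -> H4 at depth 29
  ? 21.210.244.139  path d0:-→d1:-→d2:-  best=no-route
  ? 63.249.33.40  path d0:-→d1:-→d2:-→d3:-→d4:-→d5:-→d6:-→d7:-→d8:H2→d9:-→d10:-→d11:-→d12:-→d13:-→d14:-→d15:-→d16:-→d17:-→d18:-→d19:-→d20:-→d21:-→d22:-→d23:-→d24:-→d25:-→d26:-→d27:-→d28:H6→d29:H4  best=H4
  ? 126.31.0.229  path d0:-→d1:-→d2:-→d3:-→d4:-→d5:-→d6:-→d7:-→d8:H3→d9:-→d10:-→d11:-→d12:-→d13:-→d14:-→d15:-→d16:H6→d17:-  best=H6
  ? 126.31.105.2  path d0:-→d1:-→d2:-→d3:-→d4:-→d5:-→d6:-→d7:-→d8:H3→d9:-→d10:-→d11:-→d12:-→d13:-→d14:-→d15:-→d16:H6→d17:-→d18:-→d19:-→d20:-→d21:-→d22:-→d23:-→d24:H6→d25:-→d26:-  best=H6
  ? 63.249.33.40  path d0:-→d1:-→d2:-→d3:-→d4:-→d5:-→d6:-→d7:-→d8:H2→d9:-→d10:-→d11:-→d12:-→d13:-→d14:-→d15:-→d16:-→d17:-→d18:-→d19:-→d20:-→d21:-→d22:-→d23:-→d24:-→d25:-→d26:-→d27:-→d28:H6→d29:H4  best=H4
  add 241.0.0.0/8 -> H6 at depth 8
  ? 10.119.167.45  path d0:-→d1:-→d2:-  best=no-route
  del 126.0.0.0/8 (clear depth 8)
  ? 241.0.138.60  path d0:-→d1:-→d2:-→d3:-→d4:-→d5:-→d6:-→d7:-→d8:H6  best=H6
  add 176.89.83.238/31 -> H1 at depth 31
  ? 217.217.104.140  path d0:-→d1:-→d2:-  best=no-route
  add 241.143.188.0/24 -> H3 at depth 24
  del 63.0.0.0/8 (clear depth 8)
  ? 241.143.188.0  path d0:-→d1:-→d2:-→d3:-→d4:-→d5:-→d6:-→d7:-→d8:H6→d9:-→d10:-→d11:-→d12:-→d13:-→d14:-→d15:-→d16:-→d17:-→d18:-→d19:-→d20:-→d21:-→d22:-→d23:-→d24:H3  best=H3
  ? 63.249.33.42  path d0:-→d1:-→d2:-→d3:-→d4:-→d5:-→d6:-→d7:-→d8:-→d9:-→d10:-→d11:-→d12:-→d13:-→d14:-→d15:-→d16:-→d17:-→d18:-→d19:-→d20:-→d21:-→d22:-→d23:-→d24:-→d25:-→d26:-→d27:-→d28:H6→d29:H4  best=H4
  ? 126.31.0.1  path d0:-→d1:-→d2:-→d3:-→d4:-→d5:-→d6:-→d7:-→d8:-→d9:-→d10:-→d11:-→d12:-→d13:-→d14:-→d15:-→d16:H6→d17:-  best=H6
  add 0.0.0.0/0 -> H6 at depth 0
  del 63.249.33.40/29 (clear depth 29)
  del 241.143.188.0/24 (clear depth 24)
  del 63.249.33.32/28 (clear depth 28)
  add 63.249.33.32/28 -> H0 at depth 28
  ? 119.83.57.25  path d0:H6→d1:-→d2:-→d3:-→d4:-  best=H6
  add 176.89.80.0/20 -> H2 at depth 20

== LOOKUPS ==
["H1","H3","H1","no-route","H4","H6","H6","H4","no-route","H6","no-route","H3","H4","H6","H6"]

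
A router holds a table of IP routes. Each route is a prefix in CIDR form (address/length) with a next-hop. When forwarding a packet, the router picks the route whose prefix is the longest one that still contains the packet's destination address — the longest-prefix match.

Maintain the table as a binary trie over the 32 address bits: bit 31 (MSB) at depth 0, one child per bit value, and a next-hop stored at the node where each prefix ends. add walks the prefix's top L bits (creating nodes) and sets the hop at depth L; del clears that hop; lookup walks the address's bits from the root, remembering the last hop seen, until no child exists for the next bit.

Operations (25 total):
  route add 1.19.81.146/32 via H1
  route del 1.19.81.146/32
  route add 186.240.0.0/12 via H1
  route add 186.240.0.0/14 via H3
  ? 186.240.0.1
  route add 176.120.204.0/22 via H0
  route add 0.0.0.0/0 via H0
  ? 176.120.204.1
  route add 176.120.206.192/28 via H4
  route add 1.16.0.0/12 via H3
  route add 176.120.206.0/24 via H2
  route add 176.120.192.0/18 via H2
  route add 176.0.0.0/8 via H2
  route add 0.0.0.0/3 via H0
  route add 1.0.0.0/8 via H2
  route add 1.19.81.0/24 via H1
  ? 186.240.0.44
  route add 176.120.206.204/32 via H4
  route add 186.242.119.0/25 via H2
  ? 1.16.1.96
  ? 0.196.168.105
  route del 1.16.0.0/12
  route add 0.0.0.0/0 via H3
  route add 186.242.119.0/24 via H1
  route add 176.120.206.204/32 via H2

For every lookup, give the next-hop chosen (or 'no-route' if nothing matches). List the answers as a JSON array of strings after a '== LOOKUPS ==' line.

Apply in order:
  add 1.19.81.146/32 -> H1 at depth 32
  - 1.19.81.146/32 clear@32
  add 186.240.0.0/12 -> H1 at depth 12
  add 186.240.0.0/14 -> H3 at depth 14
  Q 186.240.0.1: descend 10111010111100 ; hops seen [H1,H3] ; pick H3
  add 176.120.204.0/22 -> H0 at depth 22
  add 0.0.0.0/0 -> H0 at depth 0
  Q 176.120.204.1: descend 1011000001111000110011 ; hops seen [H0,H0] ; pick H0
  add 176.120.206.192/28 -> H4 at depth 28
  add 1.16.0.0/12 -> H3 at depth 12
  add 176.120.206.0/24 -> H2 at depth 24
  add 176.120.192.0/18 -> H2 at depth 18
  add 176.0.0.0/8 -> H2 at depth 8
  add 0.0.0.0/3 -> H0 at depth 3
  add 1.0.0.0/8 -> H2 at depth 8
  add 1.19.81.0/24 -> H1 at depth 24
  Q 186.240.0.44: descend 10111010111100 ; hops seen [H0,H1,H3] ; pick H3
  add 176.120.206.204/32 -> H4 at depth 32
  add 186.242.119.0/25 -> H2 at depth 25
  Q 1.16.1.96: descend 00000001000100 ; hops seen [H0,H0,H2,H3] ; pick H3
  Q 0.196.168.105: descend 0000000 ; hops seen [H0,H0] ; pick H0
  - 1.16.0.0/12 clear@12
  add 0.0.0.0/0 -> H3 at depth 0
  add 186.242.119.0/24 -> H1 at depth 24
  add 176.120.206.204/32 -> H2 at depth 32

== LOOKUPS ==
["H3","H0","H3","H3","H0"]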